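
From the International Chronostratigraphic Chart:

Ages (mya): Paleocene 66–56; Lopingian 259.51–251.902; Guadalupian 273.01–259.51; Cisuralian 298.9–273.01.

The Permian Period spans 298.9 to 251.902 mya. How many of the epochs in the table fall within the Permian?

Epochs inside 298.9–251.902 Ma: Cisuralian, Guadalupian, Lopingian — 3 in total.

3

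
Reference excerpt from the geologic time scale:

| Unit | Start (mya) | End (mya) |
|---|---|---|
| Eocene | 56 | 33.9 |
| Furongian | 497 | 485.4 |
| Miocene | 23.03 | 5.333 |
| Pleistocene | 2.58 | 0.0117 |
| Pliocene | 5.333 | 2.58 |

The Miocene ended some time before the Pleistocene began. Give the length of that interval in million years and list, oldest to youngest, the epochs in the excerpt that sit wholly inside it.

2.753 million years; Pliocene

End of Miocene = 5.333 Ma; start of Pleistocene = 2.58 Ma.
Gap = 5.333 − 2.58 = 2.753 Myr.
Epochs wholly inside 5.333–2.58 Ma: Pliocene (5.333–2.58).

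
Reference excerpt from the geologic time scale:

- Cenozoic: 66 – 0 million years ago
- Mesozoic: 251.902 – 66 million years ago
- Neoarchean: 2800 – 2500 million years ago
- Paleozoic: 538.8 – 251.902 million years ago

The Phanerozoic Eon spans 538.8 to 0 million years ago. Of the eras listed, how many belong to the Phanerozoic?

Eras inside 538.8–0 Ma: Paleozoic, Mesozoic, Cenozoic — 3 in total.

3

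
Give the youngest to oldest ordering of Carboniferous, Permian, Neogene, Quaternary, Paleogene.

Quaternary, Neogene, Paleogene, Permian, Carboniferous

Era membership (oldest first within each) — Paleozoic: Carboniferous, Permian; Cenozoic: Paleogene, Neogene, Quaternary. Paleozoic precedes Mesozoic, which precedes Cenozoic. Concatenating the groups in that era order and then reversing gives youngest to oldest.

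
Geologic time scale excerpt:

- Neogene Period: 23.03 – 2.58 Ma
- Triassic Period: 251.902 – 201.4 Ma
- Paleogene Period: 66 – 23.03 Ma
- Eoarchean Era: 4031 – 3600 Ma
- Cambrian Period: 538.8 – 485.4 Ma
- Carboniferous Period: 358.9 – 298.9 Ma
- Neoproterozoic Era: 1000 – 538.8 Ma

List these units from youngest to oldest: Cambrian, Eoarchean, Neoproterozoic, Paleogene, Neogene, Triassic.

Neogene, then Paleogene, then Triassic, then Cambrian, then Neoproterozoic, then Eoarchean

Read off each span (Ma): Cambrian 538.8–485.4; Eoarchean 4031–3600; Neoproterozoic 1000–538.8; Paleogene 66–23.03; Neogene 23.03–2.58; Triassic 251.902–201.4.
Larger Ma is older, so oldest→youngest is Eoarchean, Neoproterozoic, Cambrian, Triassic, Paleogene, Neogene; reverse it for youngest→oldest.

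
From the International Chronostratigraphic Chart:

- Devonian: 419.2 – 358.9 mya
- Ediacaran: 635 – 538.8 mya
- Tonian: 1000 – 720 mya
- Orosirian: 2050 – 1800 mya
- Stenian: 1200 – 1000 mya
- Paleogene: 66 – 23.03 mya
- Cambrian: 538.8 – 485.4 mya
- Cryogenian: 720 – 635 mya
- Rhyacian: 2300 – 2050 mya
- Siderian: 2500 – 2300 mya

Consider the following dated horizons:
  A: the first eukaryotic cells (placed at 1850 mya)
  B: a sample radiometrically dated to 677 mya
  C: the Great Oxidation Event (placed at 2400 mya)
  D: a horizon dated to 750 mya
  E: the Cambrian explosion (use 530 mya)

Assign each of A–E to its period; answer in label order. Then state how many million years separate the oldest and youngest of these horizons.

A — Orosirian; B — Cryogenian; C — Siderian; D — Tonian; E — Cambrian; span 1870 million years

Match each age against the start–end ranges in the excerpt: A = 1850 Ma → Orosirian (2050–1800); B = 677 Ma → Cryogenian (720–635); C = 2400 Ma → Siderian (2500–2300); D = 750 Ma → Tonian (1000–720); E = 530 Ma → Cambrian (538.8–485.4).
The largest age is 2400 Ma and the smallest is 530 Ma; their difference is 1870 Myr.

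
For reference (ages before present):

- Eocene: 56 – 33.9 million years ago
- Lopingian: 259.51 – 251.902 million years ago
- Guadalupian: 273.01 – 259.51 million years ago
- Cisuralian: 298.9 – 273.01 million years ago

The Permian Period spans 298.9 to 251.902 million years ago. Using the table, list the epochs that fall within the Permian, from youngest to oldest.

Epochs with both bounds inside 298.9–251.902 Ma: Lopingian (259.51–251.902), Guadalupian (273.01–259.51), Cisuralian (298.9–273.01).

Lopingian, Guadalupian, Cisuralian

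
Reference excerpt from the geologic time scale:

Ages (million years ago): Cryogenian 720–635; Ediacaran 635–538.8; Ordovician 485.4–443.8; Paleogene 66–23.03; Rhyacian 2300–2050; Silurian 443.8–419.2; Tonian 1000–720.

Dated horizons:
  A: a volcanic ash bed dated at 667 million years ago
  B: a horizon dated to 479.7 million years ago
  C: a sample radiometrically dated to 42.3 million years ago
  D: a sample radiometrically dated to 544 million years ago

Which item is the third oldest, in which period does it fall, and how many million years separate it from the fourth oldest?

B, in the Ordovician; 437.4 million years to C

Sorted oldest-first by Ma: A (667), D (544), B (479.7), C (42.3).
The third oldest is B at 479.7 Ma, which lies in 485.4–443.8 Ma: the Ordovician.
The fourth oldest is C at 42.3 Ma; separation = |479.7 − 42.3| = 437.4 Myr.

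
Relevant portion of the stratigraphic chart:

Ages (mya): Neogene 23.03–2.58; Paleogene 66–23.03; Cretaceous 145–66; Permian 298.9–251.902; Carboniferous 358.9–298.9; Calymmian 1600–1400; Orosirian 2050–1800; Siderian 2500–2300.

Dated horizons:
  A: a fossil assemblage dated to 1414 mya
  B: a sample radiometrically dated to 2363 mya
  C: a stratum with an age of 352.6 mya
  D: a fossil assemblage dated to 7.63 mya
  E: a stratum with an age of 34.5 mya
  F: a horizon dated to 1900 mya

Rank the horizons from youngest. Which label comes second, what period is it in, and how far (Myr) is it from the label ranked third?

Smaller Ma means younger, so youngest first: D 7.63 < E 34.5 < C 352.6 < A 1414 < F 1900 < B 2363.
Counting 2 along gives E (34.5 Ma); the excerpt puts that inside the Paleogene, 66–23.03 Ma.
Next in line is C (352.6 Ma), and 352.6 − 34.5 = 318.1 Myr.

E, in the Paleogene; 318.1 million years to C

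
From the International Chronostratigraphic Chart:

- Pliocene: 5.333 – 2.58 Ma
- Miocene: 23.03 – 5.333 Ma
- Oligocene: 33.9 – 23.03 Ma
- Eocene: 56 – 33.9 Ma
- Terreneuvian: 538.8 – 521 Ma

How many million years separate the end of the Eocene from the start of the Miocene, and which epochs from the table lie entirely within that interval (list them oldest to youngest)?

End of Eocene = 33.9 Ma; start of Miocene = 23.03 Ma.
Gap = 33.9 − 23.03 = 10.87 Myr.
Epochs wholly inside 33.9–23.03 Ma: Oligocene (33.9–23.03).

10.87 million years; Oligocene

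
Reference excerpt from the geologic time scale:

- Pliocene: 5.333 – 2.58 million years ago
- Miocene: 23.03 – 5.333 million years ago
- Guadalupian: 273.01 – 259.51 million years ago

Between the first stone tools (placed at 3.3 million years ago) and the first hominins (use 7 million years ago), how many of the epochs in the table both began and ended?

0

The older date is 7 Ma and the younger is 3.3 Ma.
No epoch both begins after 7 Ma and ends before 3.3 Ma, so the count is 0.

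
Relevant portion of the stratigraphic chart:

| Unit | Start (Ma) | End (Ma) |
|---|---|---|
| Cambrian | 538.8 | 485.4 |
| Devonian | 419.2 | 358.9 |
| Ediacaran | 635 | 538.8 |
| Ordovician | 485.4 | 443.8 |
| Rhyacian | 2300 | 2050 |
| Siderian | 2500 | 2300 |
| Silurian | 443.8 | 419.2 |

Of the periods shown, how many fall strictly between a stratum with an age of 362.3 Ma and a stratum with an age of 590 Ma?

The older date is 590 Ma and the younger is 362.3 Ma.
Periods with start < 590 and end > 362.3 Ma: Cambrian (538.8–485.4), Ordovician (485.4–443.8), Silurian (443.8–419.2).
That is 3 complete periods.

3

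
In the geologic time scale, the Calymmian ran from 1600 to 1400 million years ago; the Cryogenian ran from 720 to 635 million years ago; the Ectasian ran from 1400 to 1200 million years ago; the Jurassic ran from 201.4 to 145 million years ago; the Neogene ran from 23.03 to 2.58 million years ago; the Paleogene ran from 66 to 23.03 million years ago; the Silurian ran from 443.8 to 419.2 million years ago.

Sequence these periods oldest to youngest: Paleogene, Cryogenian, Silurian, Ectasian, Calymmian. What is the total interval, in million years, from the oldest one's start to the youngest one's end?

Calymmian, Ectasian, Cryogenian, Silurian, Paleogene; total span 1576.97 Myr

From the excerpt: Paleogene 66–23.03; Cryogenian 720–635; Silurian 443.8–419.2; Ectasian 1400–1200; Calymmian 1600–1400 (Ma).
Larger Ma is earlier, so the oldest is Calymmian and the youngest is Paleogene; oldest to youngest: Calymmian, Ectasian, Cryogenian, Silurian, Paleogene.
Oldest start 1600 minus youngest end 23.03 gives 1576.97 Myr overall.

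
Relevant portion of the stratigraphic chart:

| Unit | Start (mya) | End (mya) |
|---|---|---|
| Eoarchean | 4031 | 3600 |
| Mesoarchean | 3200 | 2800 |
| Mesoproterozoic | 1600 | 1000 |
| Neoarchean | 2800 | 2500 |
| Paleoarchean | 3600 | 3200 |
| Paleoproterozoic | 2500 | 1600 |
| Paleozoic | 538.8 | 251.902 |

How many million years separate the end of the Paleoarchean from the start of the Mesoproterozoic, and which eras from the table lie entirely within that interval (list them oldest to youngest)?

1600 million years; Mesoarchean, Neoarchean, Paleoproterozoic

The Paleoarchean closes at 3200 Ma and the Mesoproterozoic opens at 1600 Ma, so the interval is 3200 − 1600 = 1600 Myr.
An era fits inside if it starts at or after 3200 Ma and ends at or before 1600 Ma; oldest first that gives Mesoarchean, Neoarchean, Paleoproterozoic.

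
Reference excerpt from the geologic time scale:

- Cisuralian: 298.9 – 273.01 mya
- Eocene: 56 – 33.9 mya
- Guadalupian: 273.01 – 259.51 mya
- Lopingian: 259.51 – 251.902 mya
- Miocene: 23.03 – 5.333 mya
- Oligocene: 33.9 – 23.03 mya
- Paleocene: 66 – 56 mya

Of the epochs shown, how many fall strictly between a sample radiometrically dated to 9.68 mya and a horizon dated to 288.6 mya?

5

The older date is 288.6 Ma and the younger is 9.68 Ma.
Epochs with start < 288.6 and end > 9.68 Ma: Guadalupian (273.01–259.51), Lopingian (259.51–251.902), Paleocene (66–56), Eocene (56–33.9), Oligocene (33.9–23.03).
That is 5 complete epochs.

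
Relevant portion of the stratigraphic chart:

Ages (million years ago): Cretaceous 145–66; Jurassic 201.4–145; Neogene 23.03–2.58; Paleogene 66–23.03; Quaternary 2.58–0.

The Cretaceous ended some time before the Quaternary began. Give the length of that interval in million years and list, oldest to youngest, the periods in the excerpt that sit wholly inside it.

The Cretaceous closes at 66 Ma and the Quaternary opens at 2.58 Ma, so the interval is 66 − 2.58 = 63.42 Myr.
A period fits inside if it starts at or after 66 Ma and ends at or before 2.58 Ma; oldest first that gives Paleogene, Neogene.

63.42 million years; Paleogene, Neogene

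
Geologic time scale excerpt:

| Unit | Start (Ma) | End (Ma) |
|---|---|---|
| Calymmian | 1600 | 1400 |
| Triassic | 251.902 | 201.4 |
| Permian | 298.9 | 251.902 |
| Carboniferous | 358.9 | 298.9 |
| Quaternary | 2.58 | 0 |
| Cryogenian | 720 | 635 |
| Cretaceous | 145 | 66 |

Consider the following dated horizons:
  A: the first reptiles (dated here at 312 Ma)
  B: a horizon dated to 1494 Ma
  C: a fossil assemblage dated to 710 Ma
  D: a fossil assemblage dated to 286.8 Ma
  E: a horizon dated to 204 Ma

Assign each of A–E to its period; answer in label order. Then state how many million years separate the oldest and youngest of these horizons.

A — Carboniferous; B — Calymmian; C — Cryogenian; D — Permian; E — Triassic; span 1290 million years

A: 312 Ma lies in 358.9–298.9 Ma, so Carboniferous.
B: 1494 Ma lies in 1600–1400 Ma, so Calymmian.
C: 710 Ma lies in 720–635 Ma, so Cryogenian.
D: 286.8 Ma lies in 298.9–251.902 Ma, so Permian.
E: 204 Ma lies in 251.902–201.4 Ma, so Triassic.
Oldest = 1494 Ma, youngest = 204 Ma → span 1290 Myr.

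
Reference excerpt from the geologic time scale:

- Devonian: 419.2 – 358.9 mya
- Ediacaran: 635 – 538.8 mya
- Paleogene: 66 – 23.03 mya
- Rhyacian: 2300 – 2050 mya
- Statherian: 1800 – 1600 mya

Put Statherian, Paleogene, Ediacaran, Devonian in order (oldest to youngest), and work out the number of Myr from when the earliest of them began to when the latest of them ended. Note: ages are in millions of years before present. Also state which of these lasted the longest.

Statherian, Ediacaran, Devonian, Paleogene; total span 1776.97 Myr; longest is Statherian

From the excerpt: Statherian 1800–1600; Paleogene 66–23.03; Ediacaran 635–538.8; Devonian 419.2–358.9 (Ma).
Larger Ma is earlier, so the oldest is Statherian and the youngest is Paleogene; oldest to youngest: Statherian, Ediacaran, Devonian, Paleogene.
Oldest start 1800 minus youngest end 23.03 gives 1776.97 Myr overall.
Individual lengths (start − end): Devonian 60.3; Statherian 200; Ediacaran 96.2; Paleogene 42.97. The largest is Statherian at 200 Myr.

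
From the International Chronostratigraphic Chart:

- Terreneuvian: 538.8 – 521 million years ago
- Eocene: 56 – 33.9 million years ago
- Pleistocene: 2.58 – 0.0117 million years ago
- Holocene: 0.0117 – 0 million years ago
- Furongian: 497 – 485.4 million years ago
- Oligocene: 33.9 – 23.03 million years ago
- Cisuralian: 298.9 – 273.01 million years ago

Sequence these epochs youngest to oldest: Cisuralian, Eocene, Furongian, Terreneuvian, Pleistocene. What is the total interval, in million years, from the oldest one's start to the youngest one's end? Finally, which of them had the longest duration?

Start ages (Ma): Terreneuvian 538.8, Furongian 497, Cisuralian 298.9, Eocene 56, Pleistocene 2.58.
Ordered youngest to oldest: Pleistocene, Eocene, Cisuralian, Furongian, Terreneuvian.
Span = 538.8 − 0.0117 = 538.7883 Myr.
Durations: Pleistocene 2.5683, Cisuralian 25.89, Eocene 22.1, Furongian 11.6, Terreneuvian 17.8 → longest is Cisuralian (25.89 Myr).

Pleistocene, Eocene, Cisuralian, Furongian, Terreneuvian; total span 538.7883 Myr; longest is Cisuralian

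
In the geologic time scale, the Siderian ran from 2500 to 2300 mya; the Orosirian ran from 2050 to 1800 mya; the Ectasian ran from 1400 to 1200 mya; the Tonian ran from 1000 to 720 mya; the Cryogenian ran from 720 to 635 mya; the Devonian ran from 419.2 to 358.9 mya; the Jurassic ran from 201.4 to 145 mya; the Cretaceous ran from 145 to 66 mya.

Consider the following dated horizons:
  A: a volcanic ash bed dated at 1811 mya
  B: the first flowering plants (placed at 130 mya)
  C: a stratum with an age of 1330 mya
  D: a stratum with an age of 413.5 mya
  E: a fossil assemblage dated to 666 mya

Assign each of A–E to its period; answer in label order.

Match each age against the start–end ranges in the excerpt: A = 1811 Ma → Orosirian (2050–1800); B = 130 Ma → Cretaceous (145–66); C = 1330 Ma → Ectasian (1400–1200); D = 413.5 Ma → Devonian (419.2–358.9); E = 666 Ma → Cryogenian (720–635).

A — Orosirian; B — Cretaceous; C — Ectasian; D — Devonian; E — Cryogenian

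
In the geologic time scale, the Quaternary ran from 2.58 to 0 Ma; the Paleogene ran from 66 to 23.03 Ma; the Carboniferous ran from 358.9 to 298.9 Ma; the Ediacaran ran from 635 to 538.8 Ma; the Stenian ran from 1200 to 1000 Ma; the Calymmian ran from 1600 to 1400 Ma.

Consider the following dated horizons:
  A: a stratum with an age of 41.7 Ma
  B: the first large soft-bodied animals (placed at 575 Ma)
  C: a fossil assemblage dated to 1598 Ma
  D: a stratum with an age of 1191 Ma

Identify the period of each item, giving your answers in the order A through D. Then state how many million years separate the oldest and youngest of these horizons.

A — Paleogene; B — Ediacaran; C — Calymmian; D — Stenian; span 1556.3 million years

Match each age against the start–end ranges in the excerpt: A = 41.7 Ma → Paleogene (66–23.03); B = 575 Ma → Ediacaran (635–538.8); C = 1598 Ma → Calymmian (1600–1400); D = 1191 Ma → Stenian (1200–1000).
The largest age is 1598 Ma and the smallest is 41.7 Ma; their difference is 1556.3 Myr.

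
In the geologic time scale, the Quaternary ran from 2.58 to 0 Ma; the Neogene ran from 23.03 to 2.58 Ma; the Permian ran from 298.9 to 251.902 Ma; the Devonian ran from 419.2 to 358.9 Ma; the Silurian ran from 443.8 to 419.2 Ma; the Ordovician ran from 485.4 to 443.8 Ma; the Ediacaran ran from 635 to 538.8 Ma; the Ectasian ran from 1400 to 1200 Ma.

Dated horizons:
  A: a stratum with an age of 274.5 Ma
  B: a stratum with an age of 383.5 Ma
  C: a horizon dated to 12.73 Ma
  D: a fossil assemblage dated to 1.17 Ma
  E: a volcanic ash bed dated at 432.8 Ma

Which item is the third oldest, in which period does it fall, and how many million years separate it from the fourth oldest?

Larger Ma means older, so oldest first: E 432.8 > B 383.5 > A 274.5 > C 12.73 > D 1.17.
Counting 3 along gives A (274.5 Ma); the excerpt puts that inside the Permian, 298.9–251.902 Ma.
Next in line is C (12.73 Ma), and 274.5 − 12.73 = 261.77 Myr.

A, in the Permian; 261.77 million years to C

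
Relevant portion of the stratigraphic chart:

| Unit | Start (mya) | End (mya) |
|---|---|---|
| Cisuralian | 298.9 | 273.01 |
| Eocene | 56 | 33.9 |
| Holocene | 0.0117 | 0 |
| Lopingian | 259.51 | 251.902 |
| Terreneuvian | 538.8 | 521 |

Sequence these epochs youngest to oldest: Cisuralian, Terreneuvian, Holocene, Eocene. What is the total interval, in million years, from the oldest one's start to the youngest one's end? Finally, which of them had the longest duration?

From the excerpt: Cisuralian 298.9–273.01; Terreneuvian 538.8–521; Holocene 0.0117–0; Eocene 56–33.9 (Ma).
Larger Ma is earlier, so the oldest is Terreneuvian and the youngest is Holocene; youngest to oldest: Holocene, Eocene, Cisuralian, Terreneuvian.
Oldest start 538.8 minus youngest end 0 gives 538.8 Myr overall.
Individual lengths (start − end): Terreneuvian 17.8; Cisuralian 25.89; Holocene 0.0117; Eocene 22.1. The largest is Cisuralian at 25.89 Myr.

Holocene → Eocene → Cisuralian → Terreneuvian; total span 538.8 Myr; longest is Cisuralian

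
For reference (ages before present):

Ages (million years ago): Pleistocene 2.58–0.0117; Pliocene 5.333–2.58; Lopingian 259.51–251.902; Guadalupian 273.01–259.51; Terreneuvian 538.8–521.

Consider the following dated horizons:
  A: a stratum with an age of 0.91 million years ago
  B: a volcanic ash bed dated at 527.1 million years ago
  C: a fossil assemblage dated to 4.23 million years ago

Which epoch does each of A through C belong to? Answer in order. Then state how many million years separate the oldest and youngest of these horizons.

A — Pleistocene; B — Terreneuvian; C — Pliocene; span 526.19 million years

Match each age against the start–end ranges in the excerpt: A = 0.91 Ma → Pleistocene (2.58–0.0117); B = 527.1 Ma → Terreneuvian (538.8–521); C = 4.23 Ma → Pliocene (5.333–2.58).
The largest age is 527.1 Ma and the smallest is 0.91 Ma; their difference is 526.19 Myr.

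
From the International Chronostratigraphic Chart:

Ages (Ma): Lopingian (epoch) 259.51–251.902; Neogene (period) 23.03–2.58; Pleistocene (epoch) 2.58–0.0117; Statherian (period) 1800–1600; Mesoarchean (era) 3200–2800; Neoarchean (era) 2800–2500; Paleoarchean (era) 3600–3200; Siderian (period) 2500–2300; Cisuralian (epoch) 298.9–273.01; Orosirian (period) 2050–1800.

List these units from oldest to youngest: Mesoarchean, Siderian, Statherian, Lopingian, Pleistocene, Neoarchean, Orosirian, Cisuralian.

The oldest of these is Mesoarchean (starts 3200 Ma) and the youngest is Pleistocene (ends 0.0117 Ma).
In between, by decreasing start age: Neoarchean (2800), Siderian (2500), Orosirian (2050), Statherian (1800), Cisuralian (298.9), Lopingian (259.51).

Mesoarchean, Neoarchean, Siderian, Orosirian, Statherian, Cisuralian, Lopingian, Pleistocene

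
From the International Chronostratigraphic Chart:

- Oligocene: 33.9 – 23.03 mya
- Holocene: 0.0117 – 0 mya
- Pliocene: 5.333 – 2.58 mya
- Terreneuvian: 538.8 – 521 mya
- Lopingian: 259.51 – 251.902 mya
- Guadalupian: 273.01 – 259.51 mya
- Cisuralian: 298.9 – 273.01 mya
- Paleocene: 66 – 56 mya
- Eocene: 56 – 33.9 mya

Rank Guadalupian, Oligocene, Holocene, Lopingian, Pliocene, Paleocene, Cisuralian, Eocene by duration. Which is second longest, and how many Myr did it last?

Eocene, 22.1 million years

Start − end for each: Guadalupian 273.01 − 259.51 = 13.5; Oligocene 33.9 − 23.03 = 10.87; Holocene 0.0117 − 0 = 0.0117; Lopingian 259.51 − 251.902 = 7.608; Pliocene 5.333 − 2.58 = 2.753; Paleocene 66 − 56 = 10; Cisuralian 298.9 − 273.01 = 25.89; Eocene 56 − 33.9 = 22.1.
Ranking these from longest: Cisuralian > Eocene > Guadalupian > Oligocene > Paleocene > Lopingian > Pliocene > Holocene.
Position 2 in that ranking is Eocene, which lasted 22.1 Myr.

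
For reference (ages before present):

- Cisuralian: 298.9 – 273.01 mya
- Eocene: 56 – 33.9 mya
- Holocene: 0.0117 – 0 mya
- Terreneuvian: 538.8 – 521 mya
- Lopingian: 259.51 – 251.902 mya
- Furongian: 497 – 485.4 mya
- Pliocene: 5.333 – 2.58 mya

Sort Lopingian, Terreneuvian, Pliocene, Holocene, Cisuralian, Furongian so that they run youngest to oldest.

Read off each span (Ma): Lopingian 259.51–251.902; Terreneuvian 538.8–521; Pliocene 5.333–2.58; Holocene 0.0117–0; Cisuralian 298.9–273.01; Furongian 497–485.4.
Larger Ma is older, so oldest→youngest is Terreneuvian, Furongian, Cisuralian, Lopingian, Pliocene, Holocene; reverse it for youngest→oldest.

Holocene, Pliocene, Lopingian, Cisuralian, Furongian, Terreneuvian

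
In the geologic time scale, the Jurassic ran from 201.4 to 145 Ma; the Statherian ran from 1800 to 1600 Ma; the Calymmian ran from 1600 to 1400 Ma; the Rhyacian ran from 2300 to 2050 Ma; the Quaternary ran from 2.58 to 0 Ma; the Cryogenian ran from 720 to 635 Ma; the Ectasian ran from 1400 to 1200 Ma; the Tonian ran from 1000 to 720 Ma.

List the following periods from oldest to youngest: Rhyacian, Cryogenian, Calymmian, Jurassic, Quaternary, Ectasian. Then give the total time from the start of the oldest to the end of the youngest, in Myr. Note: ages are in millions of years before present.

Rhyacian → Calymmian → Ectasian → Cryogenian → Jurassic → Quaternary; total span 2300 Myr

From the excerpt: Rhyacian 2300–2050; Cryogenian 720–635; Calymmian 1600–1400; Jurassic 201.4–145; Quaternary 2.58–0; Ectasian 1400–1200 (Ma).
Larger Ma is earlier, so the oldest is Rhyacian and the youngest is Quaternary; oldest to youngest: Rhyacian, Calymmian, Ectasian, Cryogenian, Jurassic, Quaternary.
Oldest start 2300 minus youngest end 0 gives 2300 Myr overall.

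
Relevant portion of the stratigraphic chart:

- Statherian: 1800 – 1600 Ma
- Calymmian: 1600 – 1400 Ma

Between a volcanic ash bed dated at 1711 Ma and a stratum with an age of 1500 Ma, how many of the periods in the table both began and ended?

Checking each listed span, none has both start < 1711 Ma and end > 1500 Ma — every period straddles one of the two dates or lies outside them — so the count is 0.

0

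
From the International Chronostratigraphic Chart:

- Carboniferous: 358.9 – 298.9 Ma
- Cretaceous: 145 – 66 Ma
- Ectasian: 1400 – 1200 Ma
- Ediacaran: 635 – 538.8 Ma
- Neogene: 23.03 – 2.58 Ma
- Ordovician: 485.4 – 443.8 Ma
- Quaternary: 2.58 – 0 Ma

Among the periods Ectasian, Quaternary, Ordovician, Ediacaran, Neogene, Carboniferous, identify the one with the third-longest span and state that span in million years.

Carboniferous, 60 million years

Durations: Ectasian 200; Quaternary 2.58; Ordovician 41.6; Ediacaran 96.2; Neogene 20.45; Carboniferous 60 Myr.
Sorted longest-first: Ectasian (200), Ediacaran (96.2), Carboniferous (60), Ordovician (41.6), Neogene (20.45), Quaternary (2.58).
The third longest is Carboniferous at 60 Myr.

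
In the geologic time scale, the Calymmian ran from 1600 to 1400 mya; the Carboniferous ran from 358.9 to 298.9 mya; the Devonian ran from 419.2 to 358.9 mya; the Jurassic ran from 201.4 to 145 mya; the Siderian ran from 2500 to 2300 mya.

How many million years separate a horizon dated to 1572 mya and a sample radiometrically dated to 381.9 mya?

1572 − 381.9 = 1190.1 million years.

1190.1 million years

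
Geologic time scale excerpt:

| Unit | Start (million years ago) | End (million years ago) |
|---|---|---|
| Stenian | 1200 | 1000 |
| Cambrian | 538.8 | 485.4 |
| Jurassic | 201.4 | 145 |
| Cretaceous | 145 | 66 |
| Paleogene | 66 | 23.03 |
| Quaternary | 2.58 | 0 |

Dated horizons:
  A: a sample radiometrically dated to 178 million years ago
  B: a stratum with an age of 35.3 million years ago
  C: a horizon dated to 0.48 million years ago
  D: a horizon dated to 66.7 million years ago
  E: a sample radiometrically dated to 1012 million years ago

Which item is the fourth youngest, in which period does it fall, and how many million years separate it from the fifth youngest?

A, in the Jurassic; 834 million years to E

Smaller Ma means younger, so youngest first: C 0.48 < B 35.3 < D 66.7 < A 178 < E 1012.
Counting 4 along gives A (178 Ma); the excerpt puts that inside the Jurassic, 201.4–145 Ma.
Next in line is E (1012 Ma), and 1012 − 178 = 834 Myr.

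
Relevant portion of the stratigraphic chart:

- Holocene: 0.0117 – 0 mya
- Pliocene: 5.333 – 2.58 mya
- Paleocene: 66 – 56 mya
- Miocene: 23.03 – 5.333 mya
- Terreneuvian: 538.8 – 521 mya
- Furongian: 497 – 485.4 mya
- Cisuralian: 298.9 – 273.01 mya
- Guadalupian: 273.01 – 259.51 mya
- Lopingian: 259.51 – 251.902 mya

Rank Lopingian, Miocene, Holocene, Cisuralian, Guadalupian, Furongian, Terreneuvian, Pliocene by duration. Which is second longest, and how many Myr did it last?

Durations: Lopingian 7.608; Miocene 17.697; Holocene 0.0117; Cisuralian 25.89; Guadalupian 13.5; Furongian 11.6; Terreneuvian 17.8; Pliocene 2.753 Myr.
Sorted longest-first: Cisuralian (25.89), Terreneuvian (17.8), Miocene (17.697), Guadalupian (13.5), Furongian (11.6), Lopingian (7.608), Pliocene (2.753), Holocene (0.0117).
The second longest is Terreneuvian at 17.8 Myr.

Terreneuvian, 17.8 million years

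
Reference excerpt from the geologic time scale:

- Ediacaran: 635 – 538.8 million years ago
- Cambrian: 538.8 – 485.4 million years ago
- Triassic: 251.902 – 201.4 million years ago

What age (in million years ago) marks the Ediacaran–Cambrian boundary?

The Ediacaran ends and the Cambrian begins at 538.8 million years ago.

538.8 million years ago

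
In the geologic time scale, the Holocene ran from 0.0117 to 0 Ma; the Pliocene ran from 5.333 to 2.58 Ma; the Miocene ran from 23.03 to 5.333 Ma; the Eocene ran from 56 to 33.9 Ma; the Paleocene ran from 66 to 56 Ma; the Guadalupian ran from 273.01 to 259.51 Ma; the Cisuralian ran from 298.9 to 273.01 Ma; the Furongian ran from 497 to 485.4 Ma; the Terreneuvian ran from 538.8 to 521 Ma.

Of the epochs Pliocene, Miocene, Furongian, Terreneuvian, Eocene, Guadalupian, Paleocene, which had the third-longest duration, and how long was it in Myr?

Durations: Pliocene 2.753; Miocene 17.697; Furongian 11.6; Terreneuvian 17.8; Eocene 22.1; Guadalupian 13.5; Paleocene 10 Myr.
Sorted longest-first: Eocene (22.1), Terreneuvian (17.8), Miocene (17.697), Guadalupian (13.5), Furongian (11.6), Paleocene (10), Pliocene (2.753).
The third longest is Miocene at 17.697 Myr.

Miocene, 17.697 million years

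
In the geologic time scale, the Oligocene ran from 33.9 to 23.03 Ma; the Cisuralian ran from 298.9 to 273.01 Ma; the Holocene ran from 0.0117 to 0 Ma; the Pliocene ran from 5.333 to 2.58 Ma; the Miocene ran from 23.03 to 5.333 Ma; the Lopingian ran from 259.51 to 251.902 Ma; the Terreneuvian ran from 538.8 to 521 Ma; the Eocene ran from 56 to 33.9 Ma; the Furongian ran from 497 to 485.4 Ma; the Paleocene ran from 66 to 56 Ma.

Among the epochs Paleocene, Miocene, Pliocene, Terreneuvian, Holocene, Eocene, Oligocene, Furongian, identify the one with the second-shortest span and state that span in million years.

Durations: Paleocene 10; Miocene 17.697; Pliocene 2.753; Terreneuvian 17.8; Holocene 0.0117; Eocene 22.1; Oligocene 10.87; Furongian 11.6 Myr.
Sorted shortest-first: Holocene (0.0117), Pliocene (2.753), Paleocene (10), Oligocene (10.87), Furongian (11.6), Miocene (17.697), Terreneuvian (17.8), Eocene (22.1).
The second shortest is Pliocene at 2.753 Myr.

Pliocene, 2.753 million years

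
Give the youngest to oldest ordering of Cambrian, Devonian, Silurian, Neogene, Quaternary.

Quaternary → Neogene → Devonian → Silurian → Cambrian

Era membership (oldest first within each) — Paleozoic: Cambrian, Silurian, Devonian; Cenozoic: Neogene, Quaternary. Paleozoic precedes Mesozoic, which precedes Cenozoic. Concatenating the groups in that era order and then reversing gives youngest to oldest.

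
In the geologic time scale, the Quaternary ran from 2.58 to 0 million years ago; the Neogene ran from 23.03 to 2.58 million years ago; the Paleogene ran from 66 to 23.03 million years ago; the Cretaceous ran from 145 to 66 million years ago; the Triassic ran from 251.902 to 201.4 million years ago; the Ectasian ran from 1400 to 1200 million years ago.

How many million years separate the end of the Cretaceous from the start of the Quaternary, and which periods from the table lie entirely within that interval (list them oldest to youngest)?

End of Cretaceous = 66 Ma; start of Quaternary = 2.58 Ma.
Gap = 66 − 2.58 = 63.42 Myr.
Periods wholly inside 66–2.58 Ma: Paleogene (66–23.03), Neogene (23.03–2.58).

63.42 million years; Paleogene, Neogene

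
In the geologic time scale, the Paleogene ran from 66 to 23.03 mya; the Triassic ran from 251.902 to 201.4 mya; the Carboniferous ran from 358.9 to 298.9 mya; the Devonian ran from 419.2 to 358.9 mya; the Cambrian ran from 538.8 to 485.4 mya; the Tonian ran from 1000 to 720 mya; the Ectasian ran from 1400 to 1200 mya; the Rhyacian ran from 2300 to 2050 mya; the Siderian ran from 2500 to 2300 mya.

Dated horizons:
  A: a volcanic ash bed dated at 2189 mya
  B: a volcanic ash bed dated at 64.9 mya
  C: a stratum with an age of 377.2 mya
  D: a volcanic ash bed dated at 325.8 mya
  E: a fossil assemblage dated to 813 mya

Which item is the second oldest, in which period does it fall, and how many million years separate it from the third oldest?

Sorted oldest-first by Ma: A (2189), E (813), C (377.2), D (325.8), B (64.9).
The second oldest is E at 813 Ma, which lies in 1000–720 Ma: the Tonian.
The third oldest is C at 377.2 Ma; separation = |813 − 377.2| = 435.8 Myr.

E, in the Tonian; 435.8 million years to C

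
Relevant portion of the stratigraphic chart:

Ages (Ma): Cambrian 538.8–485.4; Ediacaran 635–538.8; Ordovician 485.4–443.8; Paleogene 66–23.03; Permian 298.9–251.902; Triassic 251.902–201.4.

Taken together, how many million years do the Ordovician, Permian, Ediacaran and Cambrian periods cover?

Duration is start − end for each: (485.4 − 443.8) + (298.9 − 251.902) + (635 − 538.8) + (538.8 − 485.4).
That is 41.6 + 46.998 + 96.2 + 53.4, which totals 238.198 million years.

238.198 million years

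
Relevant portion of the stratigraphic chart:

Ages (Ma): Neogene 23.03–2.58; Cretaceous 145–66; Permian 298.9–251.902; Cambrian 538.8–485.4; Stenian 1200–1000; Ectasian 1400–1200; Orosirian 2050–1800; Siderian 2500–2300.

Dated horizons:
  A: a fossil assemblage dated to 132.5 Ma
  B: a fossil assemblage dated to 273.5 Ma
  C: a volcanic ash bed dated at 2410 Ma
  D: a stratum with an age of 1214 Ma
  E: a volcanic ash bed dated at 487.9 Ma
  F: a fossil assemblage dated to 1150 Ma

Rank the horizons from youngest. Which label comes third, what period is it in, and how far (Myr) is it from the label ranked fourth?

Sorted youngest-first by Ma: A (132.5), B (273.5), E (487.9), F (1150), D (1214), C (2410).
The third youngest is E at 487.9 Ma, which lies in 538.8–485.4 Ma: the Cambrian.
The fourth youngest is F at 1150 Ma; separation = |487.9 − 1150| = 662.1 Myr.

E, in the Cambrian; 662.1 million years to F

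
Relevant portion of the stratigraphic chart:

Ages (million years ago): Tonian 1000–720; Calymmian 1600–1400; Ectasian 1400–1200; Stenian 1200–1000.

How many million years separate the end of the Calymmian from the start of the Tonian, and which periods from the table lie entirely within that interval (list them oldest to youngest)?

400 million years; Ectasian, Stenian

The Calymmian closes at 1400 Ma and the Tonian opens at 1000 Ma, so the interval is 1400 − 1000 = 400 Myr.
A period fits inside if it starts at or after 1400 Ma and ends at or before 1000 Ma; oldest first that gives Ectasian, Stenian.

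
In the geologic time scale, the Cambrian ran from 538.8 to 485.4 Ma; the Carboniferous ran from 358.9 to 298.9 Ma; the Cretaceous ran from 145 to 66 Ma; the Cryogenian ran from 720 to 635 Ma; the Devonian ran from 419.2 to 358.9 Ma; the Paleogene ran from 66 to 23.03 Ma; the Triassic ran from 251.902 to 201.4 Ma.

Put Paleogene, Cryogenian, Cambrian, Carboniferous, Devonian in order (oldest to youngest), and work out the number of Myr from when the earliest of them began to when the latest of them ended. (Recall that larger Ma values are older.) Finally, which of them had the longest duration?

From the excerpt: Paleogene 66–23.03; Cryogenian 720–635; Cambrian 538.8–485.4; Carboniferous 358.9–298.9; Devonian 419.2–358.9 (Ma).
Larger Ma is earlier, so the oldest is Cryogenian and the youngest is Paleogene; oldest to youngest: Cryogenian, Cambrian, Devonian, Carboniferous, Paleogene.
Oldest start 720 minus youngest end 23.03 gives 696.97 Myr overall.
Individual lengths (start − end): Carboniferous 60; Paleogene 42.97; Cryogenian 85; Devonian 60.3; Cambrian 53.4. The largest is Cryogenian at 85 Myr.

Cryogenian, Cambrian, Devonian, Carboniferous, Paleogene; total span 696.97 Myr; longest is Cryogenian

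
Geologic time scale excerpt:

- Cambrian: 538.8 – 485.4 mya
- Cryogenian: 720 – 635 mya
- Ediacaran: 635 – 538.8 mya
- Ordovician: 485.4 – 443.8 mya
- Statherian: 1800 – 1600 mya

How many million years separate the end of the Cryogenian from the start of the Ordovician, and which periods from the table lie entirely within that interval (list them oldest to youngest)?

149.6 million years; Ediacaran, Cambrian

The Cryogenian closes at 635 Ma and the Ordovician opens at 485.4 Ma, so the interval is 635 − 485.4 = 149.6 Myr.
A period fits inside if it starts at or after 635 Ma and ends at or before 485.4 Ma; oldest first that gives Ediacaran, Cambrian.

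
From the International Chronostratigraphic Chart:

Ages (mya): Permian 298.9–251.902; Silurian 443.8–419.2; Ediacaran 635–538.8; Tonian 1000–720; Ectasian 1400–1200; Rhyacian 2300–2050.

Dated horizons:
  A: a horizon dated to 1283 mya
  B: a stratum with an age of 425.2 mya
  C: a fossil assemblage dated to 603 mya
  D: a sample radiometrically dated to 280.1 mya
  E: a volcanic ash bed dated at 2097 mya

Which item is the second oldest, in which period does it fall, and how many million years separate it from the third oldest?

A, in the Ectasian; 680 million years to C

Larger Ma means older, so oldest first: E 2097 > A 1283 > C 603 > B 425.2 > D 280.1.
Counting 2 along gives A (1283 Ma); the excerpt puts that inside the Ectasian, 1400–1200 Ma.
Next in line is C (603 Ma), and 1283 − 603 = 680 Myr.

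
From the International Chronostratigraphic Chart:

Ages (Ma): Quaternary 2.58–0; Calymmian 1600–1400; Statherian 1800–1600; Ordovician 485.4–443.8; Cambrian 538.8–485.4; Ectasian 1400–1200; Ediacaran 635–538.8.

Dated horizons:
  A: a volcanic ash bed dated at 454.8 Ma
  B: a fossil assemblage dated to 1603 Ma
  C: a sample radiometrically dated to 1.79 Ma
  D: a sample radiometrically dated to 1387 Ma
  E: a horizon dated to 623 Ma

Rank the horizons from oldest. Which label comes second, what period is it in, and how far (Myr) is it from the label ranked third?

Sorted oldest-first by Ma: B (1603), D (1387), E (623), A (454.8), C (1.79).
The second oldest is D at 1387 Ma, which lies in 1400–1200 Ma: the Ectasian.
The third oldest is E at 623 Ma; separation = |1387 − 623| = 764 Myr.

D, in the Ectasian; 764 million years to E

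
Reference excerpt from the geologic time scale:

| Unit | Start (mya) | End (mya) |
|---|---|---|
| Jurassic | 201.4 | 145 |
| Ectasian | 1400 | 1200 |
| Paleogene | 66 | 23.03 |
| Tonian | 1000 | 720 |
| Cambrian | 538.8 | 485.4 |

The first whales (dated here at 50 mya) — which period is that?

50 Ma lies between 66 and 23.03 Ma, so it falls in the Paleogene.

Paleogene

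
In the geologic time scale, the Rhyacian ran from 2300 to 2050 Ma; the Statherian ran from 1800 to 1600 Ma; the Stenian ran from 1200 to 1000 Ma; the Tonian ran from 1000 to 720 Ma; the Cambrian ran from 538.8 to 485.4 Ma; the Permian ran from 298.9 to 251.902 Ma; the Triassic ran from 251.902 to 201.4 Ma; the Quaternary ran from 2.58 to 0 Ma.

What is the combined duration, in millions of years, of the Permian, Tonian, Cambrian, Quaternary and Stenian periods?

Each duration: Permian = 46.998; Tonian = 280; Cambrian = 53.4; Quaternary = 2.58; Stenian = 200.
Sum: 46.998 + 280 + 53.4 + 2.58 + 200 = 582.978 Myr.

582.978 million years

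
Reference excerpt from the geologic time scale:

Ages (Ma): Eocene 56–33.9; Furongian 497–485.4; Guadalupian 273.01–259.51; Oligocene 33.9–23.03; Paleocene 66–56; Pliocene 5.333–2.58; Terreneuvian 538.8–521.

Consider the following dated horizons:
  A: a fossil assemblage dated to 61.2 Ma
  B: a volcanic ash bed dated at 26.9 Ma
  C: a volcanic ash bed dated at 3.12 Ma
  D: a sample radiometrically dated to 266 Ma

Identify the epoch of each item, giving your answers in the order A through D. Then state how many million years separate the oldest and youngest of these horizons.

A: 61.2 Ma lies in 66–56 Ma, so Paleocene.
B: 26.9 Ma lies in 33.9–23.03 Ma, so Oligocene.
C: 3.12 Ma lies in 5.333–2.58 Ma, so Pliocene.
D: 266 Ma lies in 273.01–259.51 Ma, so Guadalupian.
Oldest = 266 Ma, youngest = 3.12 Ma → span 262.88 Myr.

A — Paleocene; B — Oligocene; C — Pliocene; D — Guadalupian; span 262.88 million years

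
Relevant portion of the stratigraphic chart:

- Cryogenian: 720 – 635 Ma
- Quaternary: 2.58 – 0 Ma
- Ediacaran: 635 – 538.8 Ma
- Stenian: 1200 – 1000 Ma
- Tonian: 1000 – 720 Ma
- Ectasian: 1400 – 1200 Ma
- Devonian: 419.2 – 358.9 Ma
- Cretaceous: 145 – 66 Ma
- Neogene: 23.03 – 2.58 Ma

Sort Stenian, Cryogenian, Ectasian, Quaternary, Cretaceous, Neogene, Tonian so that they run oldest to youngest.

The oldest of these is Ectasian (starts 1400 Ma) and the youngest is Quaternary (ends 0 Ma).
In between, by decreasing start age: Stenian (1200), Tonian (1000), Cryogenian (720), Cretaceous (145), Neogene (23.03).

Ectasian, then Stenian, then Tonian, then Cryogenian, then Cretaceous, then Neogene, then Quaternary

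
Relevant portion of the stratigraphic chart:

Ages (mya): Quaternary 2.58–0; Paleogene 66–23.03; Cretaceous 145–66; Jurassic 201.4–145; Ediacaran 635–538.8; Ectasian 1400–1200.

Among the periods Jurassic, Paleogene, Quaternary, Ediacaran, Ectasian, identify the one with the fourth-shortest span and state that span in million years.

Durations: Jurassic 56.4; Paleogene 42.97; Quaternary 2.58; Ediacaran 96.2; Ectasian 200 Myr.
Sorted shortest-first: Quaternary (2.58), Paleogene (42.97), Jurassic (56.4), Ediacaran (96.2), Ectasian (200).
The fourth shortest is Ediacaran at 96.2 Myr.

Ediacaran, 96.2 million years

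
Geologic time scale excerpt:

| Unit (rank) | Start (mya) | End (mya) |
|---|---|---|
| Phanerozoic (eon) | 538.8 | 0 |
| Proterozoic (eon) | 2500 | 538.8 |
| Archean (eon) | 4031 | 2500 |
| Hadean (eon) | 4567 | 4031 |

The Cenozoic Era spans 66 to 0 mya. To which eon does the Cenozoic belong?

The Cenozoic (66–0 Ma) lies entirely within 538.8–0 Ma, the Phanerozoic Eon.

Phanerozoic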